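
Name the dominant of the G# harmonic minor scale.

The G# harmonic minor scale runs G# A# B C# D# E F##.
Degree 5 is D#.

D#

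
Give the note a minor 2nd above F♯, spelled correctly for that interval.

G

F up a major second is G, so the target letter is G.
From F#, a minor second is 1 semitone up: G.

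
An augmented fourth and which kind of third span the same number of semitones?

An augmented fourth spans 6 semitones.
A third spanning 6 semitones is doubly augmented (the major third is 4).

doubly augmented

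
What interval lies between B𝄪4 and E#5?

The letter names run B→E, a span of 3 letter steps, so the interval is some kind of fourth.
B## to E# is 4 semitones. A perfect fourth is 5, so 4 makes it diminished.

diminished fourth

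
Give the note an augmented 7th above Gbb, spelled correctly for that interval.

F

A seventh above G lands on the letter F.
An augmented seventh spans 12 semitones, so Gbb moves to pitch class 5. On the letter F that is F.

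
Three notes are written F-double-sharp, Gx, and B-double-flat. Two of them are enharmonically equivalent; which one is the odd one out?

In 12-tone equal temperament, enharmonic equivalents share a pitch class. F## is pitch class 7; G## is pitch class 9; Bbb is pitch class 9.
G## and Bbb share pitch class 9, while F## is pitch class 7.

F##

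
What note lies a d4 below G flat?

G down a perfect fourth is D, so the target letter is D.
From Gb, a diminished fourth is 4 semitones down: D.

D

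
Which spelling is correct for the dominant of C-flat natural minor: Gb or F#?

Gb

Each scale degree takes a distinct letter name. Degree 5 of a scale on C must use the letter G.
Gb and F# are enharmonically the same pitch, but only Gb uses the letter G, so it is the correct spelling here.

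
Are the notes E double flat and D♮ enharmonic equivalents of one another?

Yes

Ebb is pitch class 2; D is pitch class 2.
All spellings map to pitch class 2, so they are enharmonically equivalent.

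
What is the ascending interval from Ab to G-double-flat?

diminished seventh

The letter names run A→G, a span of 6 letter steps, so the interval is some kind of seventh.
Ab to Gbb is 9 semitones. A major seventh is 11, so 9 makes it diminished.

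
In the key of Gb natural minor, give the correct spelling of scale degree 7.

Fb

The Gb natural minor scale runs Gb Ab Bbb Cb Db Ebb Fb.
Degree 7 is Fb.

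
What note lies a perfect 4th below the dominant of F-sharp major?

G#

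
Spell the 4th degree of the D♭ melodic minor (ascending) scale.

The Db melodic minor (ascending) scale runs Db Eb Fb Gb Ab Bb C.
Degree 4 is Gb.

Gb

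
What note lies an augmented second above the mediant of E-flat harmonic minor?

A

The mediant of Eb harmonic minor is Gb.
An augmented second (3 semitones) above Gb lands on the letter A, giving A.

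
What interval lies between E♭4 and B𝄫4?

Counting letters E–F–G–A–B gives a fifth.
Eb→Bbb = 6 semitones, 1 narrower than the perfect fifth (7), so diminished.

diminished fifth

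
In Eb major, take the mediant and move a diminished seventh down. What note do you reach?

The mediant of Eb major is G.
A diminished seventh (9 semitones) below G lands on the letter A, giving A#.

A#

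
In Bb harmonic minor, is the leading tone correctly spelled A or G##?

Each scale degree takes a distinct letter name. Degree 7 of a scale on B must use the letter A.
A and G## are enharmonically the same pitch, but only A uses the letter A, so it is the correct spelling here.

A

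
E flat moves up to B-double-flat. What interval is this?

diminished fifth

Counting letters E–F–G–A–B gives a fifth.
Eb→Bbb = 6 semitones, 1 narrower than the perfect fifth (7), so diminished.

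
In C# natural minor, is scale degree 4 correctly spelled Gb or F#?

Each scale degree takes a distinct letter name. Degree 4 of a scale on C must use the letter F.
F# and Gb are enharmonically the same pitch, but only F# uses the letter F, so it is the correct spelling here.

F#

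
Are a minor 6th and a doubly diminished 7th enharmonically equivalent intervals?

A minor sixth spans 8 semitones; a doubly diminished seventh spans 8.
They are enharmonically equivalent.

Yes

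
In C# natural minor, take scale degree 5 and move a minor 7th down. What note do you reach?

A#

Scale degree 5 of C# natural minor is G#.
A minor seventh (10 semitones) below G# lands on the letter A, giving A#.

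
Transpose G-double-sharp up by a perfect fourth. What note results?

G up a perfect fourth is C, so the target letter is C.
From G##, a perfect fourth is 5 semitones up: C##.

C##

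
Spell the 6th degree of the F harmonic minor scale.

Db

The F harmonic minor scale runs F G Ab Bb C Db E.
Degree 6 is Db.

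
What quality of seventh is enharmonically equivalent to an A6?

An augmented sixth spans 10 semitones.
A seventh spanning 10 semitones is minor (the major seventh is 11).

minor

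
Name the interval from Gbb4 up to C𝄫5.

The letter names run G→C, a span of 3 letter steps, so the interval is some kind of fourth.
Gbb to Cbb is 5 semitones. A perfect fourth is 5, so 5 makes it perfect.

perfect fourth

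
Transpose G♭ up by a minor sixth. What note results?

Ebb

G up a major sixth is E, so the target letter is E.
From Gb, a minor sixth is 8 semitones up: Ebb.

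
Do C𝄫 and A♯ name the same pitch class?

Cbb is pitch class 10; A# is pitch class 10.
All spellings map to pitch class 10, so they are enharmonically equivalent.

Yes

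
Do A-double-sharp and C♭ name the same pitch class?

Yes

A## = pitch class 11 and Cb = pitch class 11 — the same pitch class, so they are enharmonic equivalents.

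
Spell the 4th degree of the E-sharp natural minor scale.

A#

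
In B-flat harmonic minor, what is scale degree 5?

F

Degree 5 takes the letter 4 steps above B, which is F.
In harmonic minor, degree 5 sits 7 semitones above the tonic. Bb + 7 semitones is pitch class 5, spelled on F as F.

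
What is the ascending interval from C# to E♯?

The letter names run C→E, a span of 2 letter steps, so the interval is some kind of third.
C# to E# is 4 semitones. A major third is 4, so 4 makes it major.

major third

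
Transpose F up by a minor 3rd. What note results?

Ab

A third above F lands on the letter A.
A minor third spans 3 semitones, so F moves to pitch class 8. On the letter A that is Ab.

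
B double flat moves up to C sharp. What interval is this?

Counting letters B–C gives a second.
Bbb→C# = 4 semitones, 2 wider than the major second (2), so doubly augmented.

doubly augmented second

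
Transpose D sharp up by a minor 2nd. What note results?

D up a major second is E, so the target letter is E.
From D#, a minor second is 1 semitone up: E.

E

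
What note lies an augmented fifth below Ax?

D#

A fifth below A lands on the letter D.
An augmented fifth spans 8 semitones, so A## moves to pitch class 3. On the letter D that is D#.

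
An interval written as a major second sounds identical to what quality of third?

diminished

A major second spans 2 semitones.
A third spanning 2 semitones is diminished (the major third is 4).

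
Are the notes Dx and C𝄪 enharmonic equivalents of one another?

Two spellings are enharmonically equivalent only if they share a pitch class.
Here D## → 4, C## → 2; 2 ≠ 4, so they are not.

No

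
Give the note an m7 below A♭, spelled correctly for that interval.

A seventh below A lands on the letter B.
A minor seventh spans 10 semitones, so Ab moves to pitch class 10. On the letter B that is Bb.

Bb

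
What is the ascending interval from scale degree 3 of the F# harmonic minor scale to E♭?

Scale degree 3 of F# harmonic minor is A.
A up to Eb: letters A→E make it a fifth; 6 semitones makes it diminished.

diminished fifth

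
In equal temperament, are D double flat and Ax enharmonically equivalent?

No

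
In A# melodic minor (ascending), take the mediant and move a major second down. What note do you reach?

B

The mediant of A# melodic minor (ascending) is C#.
A major second (2 semitones) below C# lands on the letter B, giving B.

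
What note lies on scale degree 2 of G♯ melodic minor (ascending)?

The G# melodic minor (ascending) scale runs G# A# B C# D# E# F##.
Degree 2 is A#.

A#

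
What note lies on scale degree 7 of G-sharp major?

Degree 7 takes the letter 6 steps above G, which is F.
In major, degree 7 sits 11 semitones above the tonic. G# + 11 semitones is pitch class 7, spelled on F as F##.

F##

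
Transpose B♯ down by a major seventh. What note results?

C#

A seventh below B lands on the letter C.
A major seventh spans 11 semitones, so B# moves to pitch class 1. On the letter C that is C#.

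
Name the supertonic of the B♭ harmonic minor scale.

The Bb harmonic minor scale runs Bb C Db Eb F Gb A.
Degree 2 is C.

C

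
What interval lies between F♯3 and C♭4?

Counting letters F–G–A–B–C gives a fifth.
F#→Cb = 5 semitones, 2 narrower than the perfect fifth (7), so doubly diminished.

doubly diminished fifth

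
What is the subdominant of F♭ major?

Bbb

Degree 4 takes the letter 3 steps above F, which is B.
In major, degree 4 sits 5 semitones above the tonic. Fb + 5 semitones is pitch class 9, spelled on B as Bbb.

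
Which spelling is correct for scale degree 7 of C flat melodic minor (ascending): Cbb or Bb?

Each scale degree takes a distinct letter name. Degree 7 of a scale on C must use the letter B.
Bb and Cbb are enharmonically the same pitch, but only Bb uses the letter B, so it is the correct spelling here.

Bb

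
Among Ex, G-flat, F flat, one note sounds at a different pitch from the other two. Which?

In 12-tone equal temperament, enharmonic equivalents share a pitch class. E## is pitch class 6; Gb is pitch class 6; Fb is pitch class 4.
E## and Gb share pitch class 6, while Fb is pitch class 4.

Fb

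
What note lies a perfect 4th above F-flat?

Bbb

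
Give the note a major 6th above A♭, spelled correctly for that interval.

A up a major sixth is F#, so the target letter is F.
From Ab, a major sixth is 9 semitones up: F.

F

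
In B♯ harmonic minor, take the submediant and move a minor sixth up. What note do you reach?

E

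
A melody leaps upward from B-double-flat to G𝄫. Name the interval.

Counting letters B–C–D–E–F–G gives a sixth.
Bbb→Gbb = 8 semitones, 1 narrower than the major sixth (9), so minor.

minor sixth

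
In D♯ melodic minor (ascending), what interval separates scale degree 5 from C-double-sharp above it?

Scale degree 5 of D# melodic minor (ascending) is A#.
A# up to C##: letters A→C make it a third; 4 semitones makes it major.

major third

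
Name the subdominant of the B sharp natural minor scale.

E#

Degree 4 takes the letter 3 steps above B, which is E.
In natural minor, degree 4 sits 5 semitones above the tonic. B# + 5 semitones is pitch class 5, spelled on E as E#.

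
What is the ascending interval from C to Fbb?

doubly diminished fourth

Counting letters C–D–E–F gives a fourth.
C→Fbb = 3 semitones, 2 narrower than the perfect fourth (5), so doubly diminished.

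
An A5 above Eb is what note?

B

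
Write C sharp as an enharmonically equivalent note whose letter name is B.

B##

Plain B sits 2 semitones below C#, so on the letter B the same pitch needs a double sharp: B##.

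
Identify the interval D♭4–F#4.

augmented third

The letter names run D→F, a span of 2 letter steps, so the interval is some kind of third.
Db to F# is 5 semitones. A major third is 4, so 5 makes it augmented.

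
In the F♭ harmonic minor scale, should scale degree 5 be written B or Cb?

Each scale degree takes a distinct letter name. Degree 5 of a scale on F must use the letter C.
Cb and B are enharmonically the same pitch, but only Cb uses the letter C, so it is the correct spelling here.

Cb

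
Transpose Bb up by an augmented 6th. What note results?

G#

A sixth above B lands on the letter G.
An augmented sixth spans 10 semitones, so Bb moves to pitch class 8. On the letter G that is G#.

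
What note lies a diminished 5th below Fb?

Bb

F down a perfect fifth is Bb, so the target letter is B.
From Fb, a diminished fifth is 6 semitones down: Bb.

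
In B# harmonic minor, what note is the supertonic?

Degree 2 takes the letter 1 step above B, which is C.
In harmonic minor, degree 2 sits 2 semitones above the tonic. B# + 2 semitones is pitch class 2, spelled on C as C##.

C##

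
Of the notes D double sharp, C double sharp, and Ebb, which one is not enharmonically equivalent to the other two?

In 12-tone equal temperament, enharmonic equivalents share a pitch class. D## is pitch class 4; C## is pitch class 2; Ebb is pitch class 2.
C## and Ebb share pitch class 2, while D## is pitch class 4.

D##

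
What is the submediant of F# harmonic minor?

D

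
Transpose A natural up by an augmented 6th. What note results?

A sixth above A lands on the letter F.
An augmented sixth spans 10 semitones, so A moves to pitch class 7. On the letter F that is F##.

F##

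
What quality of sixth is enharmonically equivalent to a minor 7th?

augmented

A minor seventh spans 10 semitones.
A sixth spanning 10 semitones is augmented (the major sixth is 9).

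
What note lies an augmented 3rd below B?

B down a major third is G, so the target letter is G.
From B, an augmented third is 5 semitones down: Gb.

Gb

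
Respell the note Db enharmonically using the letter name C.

C#

Db is pitch class 1. The letter C alone is pitch class 0.
To reach pitch class 1 from C requires an offset of +1 semitone, i.e. sharp: C#.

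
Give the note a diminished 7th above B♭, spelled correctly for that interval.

Abb

A seventh above B lands on the letter A.
A diminished seventh spans 9 semitones, so Bb moves to pitch class 7. On the letter A that is Abb.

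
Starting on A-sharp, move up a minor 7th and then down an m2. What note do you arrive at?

A minor seventh up from A# is G# (letter G, 10 semitones up).
A minor second down from G# is F## (letter F, 1 semitone down).

F##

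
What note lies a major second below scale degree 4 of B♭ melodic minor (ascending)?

Db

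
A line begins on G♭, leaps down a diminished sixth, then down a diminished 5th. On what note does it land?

E#

A diminished sixth down from Gb is B (letter B, 7 semitones down).
A diminished fifth down from B is E# (letter E, 6 semitones down).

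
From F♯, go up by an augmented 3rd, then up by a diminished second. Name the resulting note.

B

An augmented third up from F# is A## (letter A, 5 semitones up).
A diminished second up from A## is B (letter B, 0 semitones up).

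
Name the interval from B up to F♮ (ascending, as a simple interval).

Counting letters B–C–D–E–F gives a fifth.
B→F = 6 semitones, 1 narrower than the perfect fifth (7), so diminished.

diminished fifth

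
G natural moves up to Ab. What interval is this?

minor second

The letter names run G→A, a span of 1 letter step, so the interval is some kind of second.
G to Ab is 1 semitone. A major second is 2, so 1 makes it minor.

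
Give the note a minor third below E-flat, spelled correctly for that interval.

A third below E lands on the letter C.
A minor third spans 3 semitones, so Eb moves to pitch class 0. On the letter C that is C.

C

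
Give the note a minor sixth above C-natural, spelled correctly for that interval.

C up a major sixth is A, so the target letter is A.
From C, a minor sixth is 8 semitones up: Ab.

Ab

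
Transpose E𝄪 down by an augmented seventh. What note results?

F#

A seventh below E lands on the letter F.
An augmented seventh spans 12 semitones, so E## moves to pitch class 6. On the letter F that is F#.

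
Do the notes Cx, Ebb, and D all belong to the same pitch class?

C## is pitch class 2; Ebb is pitch class 2; D is pitch class 2.
All spellings map to pitch class 2, so they are enharmonically equivalent.

Yes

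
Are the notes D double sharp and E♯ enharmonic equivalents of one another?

No

D## is pitch class 4; E# is pitch class 5.
The pitch classes differ (4 vs. 5), so they are not enharmonic equivalents.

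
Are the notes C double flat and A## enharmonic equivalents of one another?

Cbb is pitch class 10; A## is pitch class 11.
The pitch classes differ (10 vs. 11), so they are not enharmonic equivalents.

No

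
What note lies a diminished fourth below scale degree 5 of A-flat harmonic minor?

B

Scale degree 5 of Ab harmonic minor is Eb.
A diminished fourth (4 semitones) below Eb lands on the letter B, giving B.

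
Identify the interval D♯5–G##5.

Counting letters D–E–F–G gives a fourth.
D#→G## = 6 semitones, 1 wider than the perfect fourth (5), so augmented.

augmented fourth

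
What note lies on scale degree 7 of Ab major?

G

Degree 7 takes the letter 6 steps above A, which is G.
In major, degree 7 sits 11 semitones above the tonic. Ab + 11 semitones is pitch class 7, spelled on G as G.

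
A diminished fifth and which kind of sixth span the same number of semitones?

A diminished fifth spans 6 semitones.
A sixth spanning 6 semitones is doubly diminished (the major sixth is 9).

doubly diminished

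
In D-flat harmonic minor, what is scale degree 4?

Gb

The Db harmonic minor scale runs Db Eb Fb Gb Ab Bbb C.
Degree 4 is Gb.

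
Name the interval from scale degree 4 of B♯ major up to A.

Scale degree 4 of B# major is E#.
E# up to A: letters E→A make it a fourth; 4 semitones makes it diminished.

diminished fourth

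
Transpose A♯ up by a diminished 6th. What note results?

F

A up a major sixth is F#, so the target letter is F.
From A#, a diminished sixth is 7 semitones up: F.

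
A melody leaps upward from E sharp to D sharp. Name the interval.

The letter names run E→D, a span of 6 letter steps, so the interval is some kind of seventh.
E# to D# is 10 semitones. A major seventh is 11, so 10 makes it minor.

minor seventh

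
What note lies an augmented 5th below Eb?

E down a perfect fifth is A, so the target letter is A.
From Eb, an augmented fifth is 8 semitones down: Abb.

Abb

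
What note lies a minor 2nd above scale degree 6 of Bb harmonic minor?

Scale degree 6 of Bb harmonic minor is Gb.
A minor second (1 semitone) above Gb lands on the letter A, giving Abb.

Abb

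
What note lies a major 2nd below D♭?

Cb

A second below D lands on the letter C.
A major second spans 2 semitones, so Db moves to pitch class 11. On the letter C that is Cb.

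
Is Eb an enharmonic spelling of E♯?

Two spellings are enharmonically equivalent only if they share a pitch class.
Here Eb → 3, E# → 5; 3 ≠ 5, so they are not.

No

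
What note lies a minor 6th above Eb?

Cb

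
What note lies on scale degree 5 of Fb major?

Cb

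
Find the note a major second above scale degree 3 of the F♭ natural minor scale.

Bbb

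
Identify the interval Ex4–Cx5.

The letter names run E→C, a span of 5 letter steps, so the interval is some kind of sixth.
E## to C## is 8 semitones. A major sixth is 9, so 8 makes it minor.

minor sixth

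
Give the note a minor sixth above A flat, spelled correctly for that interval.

Fb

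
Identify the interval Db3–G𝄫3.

The letter names run D→G, a span of 3 letter steps, so the interval is some kind of fourth.
Db to Gbb is 4 semitones. A perfect fourth is 5, so 4 makes it diminished.

diminished fourth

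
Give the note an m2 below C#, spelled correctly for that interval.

B#

A second below C lands on the letter B.
A minor second spans 1 semitone, so C# moves to pitch class 0. On the letter B that is B#.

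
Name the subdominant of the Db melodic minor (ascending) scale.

Degree 4 takes the letter 3 steps above D, which is G.
In melodic minor (ascending), degree 4 sits 5 semitones above the tonic. Db + 5 semitones is pitch class 6, spelled on G as Gb.

Gb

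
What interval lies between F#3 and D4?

minor sixth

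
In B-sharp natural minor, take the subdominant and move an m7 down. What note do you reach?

F##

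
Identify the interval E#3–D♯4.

Counting letters E–F–G–A–B–C–D gives a seventh.
E#→D# = 10 semitones, 1 narrower than the major seventh (11), so minor.

minor seventh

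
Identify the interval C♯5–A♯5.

The letter names run C→A, a span of 5 letter steps, so the interval is some kind of sixth.
C# to A# is 9 semitones. A major sixth is 9, so 9 makes it major.

major sixth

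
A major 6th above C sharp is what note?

A sixth above C lands on the letter A.
A major sixth spans 9 semitones, so C# moves to pitch class 10. On the letter A that is A#.

A#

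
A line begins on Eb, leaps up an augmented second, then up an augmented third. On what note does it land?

A##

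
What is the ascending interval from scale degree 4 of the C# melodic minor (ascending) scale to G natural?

Scale degree 4 of C# melodic minor (ascending) is F#.
F# up to G: letters F→G make it a second; 1 semitone makes it minor.

minor second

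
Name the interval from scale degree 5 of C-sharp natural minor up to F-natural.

diminished seventh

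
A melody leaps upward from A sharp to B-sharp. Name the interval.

major second

Counting letters A–B gives a second.
A#→B# = 2 semitones, exactly the major second.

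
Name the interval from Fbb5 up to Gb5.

augmented second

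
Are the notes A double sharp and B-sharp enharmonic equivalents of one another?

No

Two spellings are enharmonically equivalent only if they share a pitch class.
Here A## → 11, B# → 0; 0 ≠ 11, so they are not.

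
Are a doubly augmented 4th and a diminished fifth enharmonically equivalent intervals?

No

A doubly augmented fourth spans 7 semitones; a diminished fifth spans 6.
The spans differ, so they are not enharmonic equivalents.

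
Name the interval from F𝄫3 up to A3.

doubly augmented third

Counting letters F–G–A gives a third.
Fbb→A = 6 semitones, 2 wider than the major third (4), so doubly augmented.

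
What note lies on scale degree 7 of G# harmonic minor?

F##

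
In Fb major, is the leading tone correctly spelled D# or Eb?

Eb

Each scale degree takes a distinct letter name. Degree 7 of a scale on F must use the letter E.
Eb and D# are enharmonically the same pitch, but only Eb uses the letter E, so it is the correct spelling here.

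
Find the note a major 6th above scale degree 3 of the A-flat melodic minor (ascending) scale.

Ab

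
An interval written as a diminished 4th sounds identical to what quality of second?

A diminished fourth spans 4 semitones.
A second spanning 4 semitones is doubly augmented (the major second is 2).

doubly augmented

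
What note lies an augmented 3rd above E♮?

G##

E up a major third is G#, so the target letter is G.
From E, an augmented third is 5 semitones up: G##.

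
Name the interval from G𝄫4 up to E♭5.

The letter names run G→E, a span of 5 letter steps, so the interval is some kind of sixth.
Gbb to Eb is 10 semitones. A major sixth is 9, so 10 makes it augmented.

augmented sixth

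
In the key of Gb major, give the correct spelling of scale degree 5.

The Gb major scale runs Gb Ab Bb Cb Db Eb F.
Degree 5 is Db.

Db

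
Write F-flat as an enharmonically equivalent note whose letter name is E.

E

Plain E sits at the same pitch as Fb, so on the letter E the same pitch needs a natural: E.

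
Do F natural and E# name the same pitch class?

Yes

F is pitch class 5; E# is pitch class 5.
All spellings map to pitch class 5, so they are enharmonically equivalent.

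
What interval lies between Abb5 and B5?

The letter names run A→B, a span of 1 letter step, so the interval is some kind of second.
Abb to B is 4 semitones. A major second is 2, so 4 makes it doubly augmented.

doubly augmented second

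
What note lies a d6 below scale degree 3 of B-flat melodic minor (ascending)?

Scale degree 3 of Bb melodic minor (ascending) is Db.
A diminished sixth (7 semitones) below Db lands on the letter F, giving F#.

F#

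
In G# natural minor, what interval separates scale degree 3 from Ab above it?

Scale degree 3 of G# natural minor is B.
B up to Ab: letters B→A make it a seventh; 9 semitones makes it diminished.

diminished seventh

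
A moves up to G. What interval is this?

Counting letters A–B–C–D–E–F–G gives a seventh.
A→G = 10 semitones, 1 narrower than the major seventh (11), so minor.

minor seventh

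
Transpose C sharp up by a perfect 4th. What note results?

F#

C up a perfect fourth is F, so the target letter is F.
From C#, a perfect fourth is 5 semitones up: F#.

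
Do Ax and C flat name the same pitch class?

Yes

A## = pitch class 11 and Cb = pitch class 11 — the same pitch class, so they are enharmonic equivalents.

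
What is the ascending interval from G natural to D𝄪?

doubly augmented fifth

Counting letters G–A–B–C–D gives a fifth.
G→D## = 9 semitones, 2 wider than the perfect fifth (7), so doubly augmented.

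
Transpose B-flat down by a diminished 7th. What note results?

B down a major seventh is C, so the target letter is C.
From Bb, a diminished seventh is 9 semitones down: C#.

C#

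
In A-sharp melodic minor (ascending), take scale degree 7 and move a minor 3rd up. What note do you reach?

Scale degree 7 of A# melodic minor (ascending) is G##.
A minor third (3 semitones) above G## lands on the letter B, giving B#.

B#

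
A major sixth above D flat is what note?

D up a major sixth is B, so the target letter is B.
From Db, a major sixth is 9 semitones up: Bb.

Bb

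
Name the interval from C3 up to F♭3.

diminished fourth

The letter names run C→F, a span of 3 letter steps, so the interval is some kind of fourth.
C to Fb is 4 semitones. A perfect fourth is 5, so 4 makes it diminished.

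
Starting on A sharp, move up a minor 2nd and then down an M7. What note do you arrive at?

C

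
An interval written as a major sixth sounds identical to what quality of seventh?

diminished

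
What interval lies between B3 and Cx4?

augmented second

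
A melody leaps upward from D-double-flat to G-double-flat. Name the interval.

The letter names run D→G, a span of 3 letter steps, so the interval is some kind of fourth.
Dbb to Gbb is 5 semitones. A perfect fourth is 5, so 5 makes it perfect.

perfect fourth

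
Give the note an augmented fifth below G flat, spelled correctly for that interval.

G down a perfect fifth is C, so the target letter is C.
From Gb, an augmented fifth is 8 semitones down: Cbb.

Cbb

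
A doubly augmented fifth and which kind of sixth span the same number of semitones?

A doubly augmented fifth spans 9 semitones.
A sixth spanning 9 semitones is major (the major sixth is 9).

major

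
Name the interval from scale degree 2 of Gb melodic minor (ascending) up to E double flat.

diminished fifth

Scale degree 2 of Gb melodic minor (ascending) is Ab.
Ab up to Ebb: letters A→E make it a fifth; 6 semitones makes it diminished.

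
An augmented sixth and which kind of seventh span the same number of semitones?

minor

An augmented sixth spans 10 semitones.
A seventh spanning 10 semitones is minor (the major seventh is 11).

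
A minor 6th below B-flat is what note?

D

B down a major sixth is D, so the target letter is D.
From Bb, a minor sixth is 8 semitones down: D.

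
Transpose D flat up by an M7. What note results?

D up a major seventh is C#, so the target letter is C.
From Db, a major seventh is 11 semitones up: C.

C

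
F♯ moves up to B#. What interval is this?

The letter names run F→B, a span of 3 letter steps, so the interval is some kind of fourth.
F# to B# is 6 semitones. A perfect fourth is 5, so 6 makes it augmented.

augmented fourth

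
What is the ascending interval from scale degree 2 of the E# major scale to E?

diminished seventh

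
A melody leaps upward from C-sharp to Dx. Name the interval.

Counting letters C–D gives a second.
C#→D## = 3 semitones, 1 wider than the major second (2), so augmented.

augmented second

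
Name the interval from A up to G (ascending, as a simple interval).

minor seventh

Counting letters A–B–C–D–E–F–G gives a seventh.
A→G = 10 semitones, 1 narrower than the major seventh (11), so minor.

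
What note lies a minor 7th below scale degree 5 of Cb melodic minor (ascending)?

Ab

Scale degree 5 of Cb melodic minor (ascending) is Gb.
A minor seventh (10 semitones) below Gb lands on the letter A, giving Ab.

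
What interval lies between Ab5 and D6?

augmented fourth

The letter names run A→D, a span of 3 letter steps, so the interval is some kind of fourth.
Ab to D is 6 semitones. A perfect fourth is 5, so 6 makes it augmented.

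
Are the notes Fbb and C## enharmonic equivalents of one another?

Two spellings are enharmonically equivalent only if they share a pitch class.
Here Fbb → 3, C## → 2; 2 ≠ 3, so they are not.

No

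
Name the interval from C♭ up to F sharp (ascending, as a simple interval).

Counting letters C–D–E–F gives a fourth.
Cb→F# = 7 semitones, 2 wider than the perfect fourth (5), so doubly augmented.

doubly augmented fourth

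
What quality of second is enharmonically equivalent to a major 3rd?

doubly augmented

A major third spans 4 semitones.
A second spanning 4 semitones is doubly augmented (the major second is 2).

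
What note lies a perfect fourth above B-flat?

A fourth above B lands on the letter E.
A perfect fourth spans 5 semitones, so Bb moves to pitch class 3. On the letter E that is Eb.

Eb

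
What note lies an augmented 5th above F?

C#

F up a perfect fifth is C, so the target letter is C.
From F, an augmented fifth is 8 semitones up: C#.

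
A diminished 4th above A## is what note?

D#

A fourth above A lands on the letter D.
A diminished fourth spans 4 semitones, so A## moves to pitch class 3. On the letter D that is D#.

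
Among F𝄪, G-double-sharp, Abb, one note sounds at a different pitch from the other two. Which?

G##

In 12-tone equal temperament, enharmonic equivalents share a pitch class. F## is pitch class 7; G## is pitch class 9; Abb is pitch class 7.
F## and Abb share pitch class 7, while G## is pitch class 9.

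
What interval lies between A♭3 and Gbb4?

diminished seventh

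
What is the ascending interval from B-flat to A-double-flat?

Counting letters B–C–D–E–F–G–A gives a seventh.
Bb→Abb = 9 semitones, 2 narrower than the major seventh (11), so diminished.

diminished seventh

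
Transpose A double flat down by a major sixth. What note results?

Cbb

A sixth below A lands on the letter C.
A major sixth spans 9 semitones, so Abb moves to pitch class 10. On the letter C that is Cbb.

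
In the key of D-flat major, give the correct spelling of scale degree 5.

Ab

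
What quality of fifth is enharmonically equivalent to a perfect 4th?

doubly diminished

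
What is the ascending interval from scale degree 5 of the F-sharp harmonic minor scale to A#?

Scale degree 5 of F# harmonic minor is C#.
C# up to A#: letters C→A make it a sixth; 9 semitones makes it major.

major sixth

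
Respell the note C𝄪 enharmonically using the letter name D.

Plain D sits at the same pitch as C##, so on the letter D the same pitch needs a natural: D.

D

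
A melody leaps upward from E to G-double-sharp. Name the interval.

Counting letters E–F–G gives a third.
E→G## = 5 semitones, 1 wider than the major third (4), so augmented.

augmented third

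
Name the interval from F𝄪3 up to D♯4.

Counting letters F–G–A–B–C–D gives a sixth.
F##→D# = 8 semitones, 1 narrower than the major sixth (9), so minor.

minor sixth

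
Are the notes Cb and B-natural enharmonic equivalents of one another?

Yes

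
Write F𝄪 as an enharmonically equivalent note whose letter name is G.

F## is pitch class 7. The letter G alone is pitch class 7.
Pitch class 7 on G needs no accidental: G.

G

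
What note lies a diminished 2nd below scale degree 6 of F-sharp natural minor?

C##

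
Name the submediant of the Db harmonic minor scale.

The Db harmonic minor scale runs Db Eb Fb Gb Ab Bbb C.
Degree 6 is Bbb.

Bbb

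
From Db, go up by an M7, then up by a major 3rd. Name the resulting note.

E

A major seventh up from Db is C (letter C, 11 semitones up).
A major third up from C is E (letter E, 4 semitones up).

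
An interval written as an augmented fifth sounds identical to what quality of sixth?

minor

An augmented fifth spans 8 semitones.
A sixth spanning 8 semitones is minor (the major sixth is 9).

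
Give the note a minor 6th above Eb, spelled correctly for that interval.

Cb

E up a major sixth is C#, so the target letter is C.
From Eb, a minor sixth is 8 semitones up: Cb.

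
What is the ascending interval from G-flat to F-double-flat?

diminished seventh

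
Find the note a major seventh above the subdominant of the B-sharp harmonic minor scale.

The subdominant of B# harmonic minor is E#.
A major seventh (11 semitones) above E# lands on the letter D, giving D##.

D##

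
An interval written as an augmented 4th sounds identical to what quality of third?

doubly augmented

An augmented fourth spans 6 semitones.
A third spanning 6 semitones is doubly augmented (the major third is 4).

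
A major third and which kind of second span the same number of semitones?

A major third spans 4 semitones.
A second spanning 4 semitones is doubly augmented (the major second is 2).

doubly augmented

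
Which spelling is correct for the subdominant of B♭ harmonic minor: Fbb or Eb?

Eb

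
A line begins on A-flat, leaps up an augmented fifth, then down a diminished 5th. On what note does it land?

An augmented fifth up from Ab is E (letter E, 8 semitones up).
A diminished fifth down from E is A# (letter A, 6 semitones down).

A#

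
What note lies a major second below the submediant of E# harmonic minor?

B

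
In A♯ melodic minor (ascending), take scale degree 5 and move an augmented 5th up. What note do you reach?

Scale degree 5 of A# melodic minor (ascending) is E#.
An augmented fifth (8 semitones) above E# lands on the letter B, giving B##.

B##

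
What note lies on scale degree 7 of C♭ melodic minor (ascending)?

The Cb melodic minor (ascending) scale runs Cb Db Ebb Fb Gb Ab Bb.
Degree 7 is Bb.

Bb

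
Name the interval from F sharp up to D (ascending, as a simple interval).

minor sixth

The letter names run F→D, a span of 5 letter steps, so the interval is some kind of sixth.
F# to D is 8 semitones. A major sixth is 9, so 8 makes it minor.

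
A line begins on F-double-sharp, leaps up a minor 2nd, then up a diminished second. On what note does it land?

A minor second up from F## is G# (letter G, 1 semitone up).
A diminished second up from G# is Ab (letter A, 0 semitones up).

Ab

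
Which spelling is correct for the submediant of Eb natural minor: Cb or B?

Each scale degree takes a distinct letter name. Degree 6 of a scale on E must use the letter C.
Cb and B are enharmonically the same pitch, but only Cb uses the letter C, so it is the correct spelling here.

Cb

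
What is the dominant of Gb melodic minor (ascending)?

Db

The Gb melodic minor (ascending) scale runs Gb Ab Bbb Cb Db Eb F.
Degree 5 is Db.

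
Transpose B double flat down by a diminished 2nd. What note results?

B down a major second is A, so the target letter is A.
From Bbb, a diminished second is 0 semitones down: A.

A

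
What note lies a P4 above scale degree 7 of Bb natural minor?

Scale degree 7 of Bb natural minor is Ab.
A perfect fourth (5 semitones) above Ab lands on the letter D, giving Db.

Db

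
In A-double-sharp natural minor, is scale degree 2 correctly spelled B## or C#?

B##

Each scale degree takes a distinct letter name. Degree 2 of a scale on A must use the letter B.
B## and C# are enharmonically the same pitch, but only B## uses the letter B, so it is the correct spelling here.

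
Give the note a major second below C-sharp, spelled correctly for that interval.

C down a major second is Bb, so the target letter is B.
From C#, a major second is 2 semitones down: B.

B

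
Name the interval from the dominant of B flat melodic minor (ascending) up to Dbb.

The dominant of Bb melodic minor (ascending) is F.
F up to Dbb: letters F→D make it a sixth; 7 semitones makes it diminished.

diminished sixth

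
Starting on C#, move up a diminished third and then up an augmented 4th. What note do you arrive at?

A

A diminished third up from C# is Eb (letter E, 2 semitones up).
An augmented fourth up from Eb is A (letter A, 6 semitones up).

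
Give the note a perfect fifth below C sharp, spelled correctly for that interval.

F#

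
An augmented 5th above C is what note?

G#

A fifth above C lands on the letter G.
An augmented fifth spans 8 semitones, so C moves to pitch class 8. On the letter G that is G#.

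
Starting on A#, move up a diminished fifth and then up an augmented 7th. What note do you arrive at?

A diminished fifth up from A# is E (letter E, 6 semitones up).
An augmented seventh up from E is D## (letter D, 12 semitones up).

D##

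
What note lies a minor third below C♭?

Ab

A third below C lands on the letter A.
A minor third spans 3 semitones, so Cb moves to pitch class 8. On the letter A that is Ab.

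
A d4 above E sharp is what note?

A

A fourth above E lands on the letter A.
A diminished fourth spans 4 semitones, so E# moves to pitch class 9. On the letter A that is A.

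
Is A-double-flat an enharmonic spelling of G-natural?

Abb is pitch class 7; G is pitch class 7.
All spellings map to pitch class 7, so they are enharmonically equivalent.

Yes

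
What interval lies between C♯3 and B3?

The letter names run C→B, a span of 6 letter steps, so the interval is some kind of seventh.
C# to B is 10 semitones. A major seventh is 11, so 10 makes it minor.

minor seventh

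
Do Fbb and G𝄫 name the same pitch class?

Two spellings are enharmonically equivalent only if they share a pitch class.
Here Fbb → 3, Gbb → 5; 3 ≠ 5, so they are not.

No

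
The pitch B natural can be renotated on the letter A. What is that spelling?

A##

Plain A sits 2 semitones below B, so on the letter A the same pitch needs a double sharp: A##.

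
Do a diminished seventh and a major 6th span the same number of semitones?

Yes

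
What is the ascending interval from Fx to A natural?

The letter names run F→A, a span of 2 letter steps, so the interval is some kind of third.
F## to A is 2 semitones. A major third is 4, so 2 makes it diminished.

diminished third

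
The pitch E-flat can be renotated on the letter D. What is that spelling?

Plain D sits 1 semitone below Eb, so on the letter D the same pitch needs a sharp: D#.

D#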